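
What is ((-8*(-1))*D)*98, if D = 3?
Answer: 2352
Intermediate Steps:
((-8*(-1))*D)*98 = (-8*(-1)*3)*98 = (8*3)*98 = 24*98 = 2352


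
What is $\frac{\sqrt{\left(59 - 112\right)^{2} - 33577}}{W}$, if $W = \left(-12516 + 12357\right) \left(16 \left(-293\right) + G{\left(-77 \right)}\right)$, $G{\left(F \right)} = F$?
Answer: $\frac{4 i \sqrt{1923}}{757635} \approx 0.00023152 i$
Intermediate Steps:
$W = 757635$ ($W = \left(-12516 + 12357\right) \left(16 \left(-293\right) - 77\right) = - 159 \left(-4688 - 77\right) = \left(-159\right) \left(-4765\right) = 757635$)
$\frac{\sqrt{\left(59 - 112\right)^{2} - 33577}}{W} = \frac{\sqrt{\left(59 - 112\right)^{2} - 33577}}{757635} = \sqrt{\left(-53\right)^{2} - 33577} \cdot \frac{1}{757635} = \sqrt{2809 - 33577} \cdot \frac{1}{757635} = \sqrt{-30768} \cdot \frac{1}{757635} = 4 i \sqrt{1923} \cdot \frac{1}{757635} = \frac{4 i \sqrt{1923}}{757635}$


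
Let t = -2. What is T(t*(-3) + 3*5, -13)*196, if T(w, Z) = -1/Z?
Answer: 196/13 ≈ 15.077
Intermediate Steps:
T(t*(-3) + 3*5, -13)*196 = -1/(-13)*196 = -1*(-1/13)*196 = (1/13)*196 = 196/13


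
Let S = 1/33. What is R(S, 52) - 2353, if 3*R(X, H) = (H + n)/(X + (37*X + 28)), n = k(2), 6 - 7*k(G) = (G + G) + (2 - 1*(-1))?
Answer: -15841109/6734 ≈ -2352.4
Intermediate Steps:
k(G) = 3/7 - 2*G/7 (k(G) = 6/7 - ((G + G) + (2 - 1*(-1)))/7 = 6/7 - (2*G + (2 + 1))/7 = 6/7 - (2*G + 3)/7 = 6/7 - (3 + 2*G)/7 = 6/7 + (-3/7 - 2*G/7) = 3/7 - 2*G/7)
n = -⅐ (n = 3/7 - 2/7*2 = 3/7 - 4/7 = -⅐ ≈ -0.14286)
S = 1/33 ≈ 0.030303
R(X, H) = (-⅐ + H)/(3*(28 + 38*X)) (R(X, H) = ((H - ⅐)/(X + (37*X + 28)))/3 = ((-⅐ + H)/(X + (28 + 37*X)))/3 = ((-⅐ + H)/(28 + 38*X))/3 = (-⅐ + H)/(3*(28 + 38*X)))
R(S, 52) - 2353 = (-1 + 7*52)/(42*(14 + 19*(1/33))) - 2353 = (-1 + 364)/(42*(14 + 19/33)) - 2353 = (1/42)*363/(481/33) - 2353 = (1/42)*(33/481)*363 - 2353 = 3993/6734 - 2353 = -15841109/6734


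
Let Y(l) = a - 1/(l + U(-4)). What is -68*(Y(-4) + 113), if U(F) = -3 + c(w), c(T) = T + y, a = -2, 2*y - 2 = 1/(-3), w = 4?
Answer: -98532/13 ≈ -7579.4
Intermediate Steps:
y = ⅚ (y = 1 + (½)/(-3) = 1 + (½)*(-⅓) = 1 - ⅙ = ⅚ ≈ 0.83333)
c(T) = ⅚ + T (c(T) = T + ⅚ = ⅚ + T)
U(F) = 11/6 (U(F) = -3 + (⅚ + 4) = -3 + 29/6 = 11/6)
Y(l) = -2 - 1/(11/6 + l) (Y(l) = -2 - 1/(l + 11/6) = -2 - 1/(11/6 + l))
-68*(Y(-4) + 113) = -68*(4*(-7 - 3*(-4))/(11 + 6*(-4)) + 113) = -68*(4*(-7 + 12)/(11 - 24) + 113) = -68*(4*5/(-13) + 113) = -68*(4*(-1/13)*5 + 113) = -68*(-20/13 + 113) = -68*1449/13 = -98532/13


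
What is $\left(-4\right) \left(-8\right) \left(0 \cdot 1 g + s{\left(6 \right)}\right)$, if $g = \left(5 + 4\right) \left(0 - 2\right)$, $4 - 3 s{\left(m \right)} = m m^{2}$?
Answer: $- \frac{6784}{3} \approx -2261.3$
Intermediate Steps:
$s{\left(m \right)} = \frac{4}{3} - \frac{m^{3}}{3}$ ($s{\left(m \right)} = \frac{4}{3} - \frac{m m^{2}}{3} = \frac{4}{3} - \frac{m^{3}}{3}$)
$g = -18$ ($g = 9 \left(-2\right) = -18$)
$\left(-4\right) \left(-8\right) \left(0 \cdot 1 g + s{\left(6 \right)}\right) = \left(-4\right) \left(-8\right) \left(0 \cdot 1 \left(-18\right) + \left(\frac{4}{3} - \frac{6^{3}}{3}\right)\right) = 32 \left(0 \left(-18\right) + \left(\frac{4}{3} - 72\right)\right) = 32 \left(0 + \left(\frac{4}{3} - 72\right)\right) = 32 \left(0 - \frac{212}{3}\right) = 32 \left(- \frac{212}{3}\right) = - \frac{6784}{3}$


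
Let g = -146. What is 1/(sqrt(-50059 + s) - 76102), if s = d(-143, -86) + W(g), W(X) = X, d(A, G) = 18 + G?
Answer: -76102/5791564677 - I*sqrt(50273)/5791564677 ≈ -1.314e-5 - 3.8714e-8*I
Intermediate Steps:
s = -214 (s = (18 - 86) - 146 = -68 - 146 = -214)
1/(sqrt(-50059 + s) - 76102) = 1/(sqrt(-50059 - 214) - 76102) = 1/(sqrt(-50273) - 76102) = 1/(I*sqrt(50273) - 76102) = 1/(-76102 + I*sqrt(50273))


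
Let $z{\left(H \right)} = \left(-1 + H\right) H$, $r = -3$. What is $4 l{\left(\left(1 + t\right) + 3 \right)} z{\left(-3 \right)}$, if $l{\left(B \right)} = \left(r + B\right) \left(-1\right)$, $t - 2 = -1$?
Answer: $-96$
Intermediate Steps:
$t = 1$ ($t = 2 - 1 = 1$)
$z{\left(H \right)} = H \left(-1 + H\right)$
$l{\left(B \right)} = 3 - B$ ($l{\left(B \right)} = \left(-3 + B\right) \left(-1\right) = 3 - B$)
$4 l{\left(\left(1 + t\right) + 3 \right)} z{\left(-3 \right)} = 4 \left(3 - \left(\left(1 + 1\right) + 3\right)\right) \left(- 3 \left(-1 - 3\right)\right) = 4 \left(3 - \left(2 + 3\right)\right) \left(\left(-3\right) \left(-4\right)\right) = 4 \left(3 - 5\right) 12 = 4 \left(-2\right) 12 = \left(-8\right) 12 = -96$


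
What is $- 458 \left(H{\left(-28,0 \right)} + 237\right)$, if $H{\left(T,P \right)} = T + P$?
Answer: $-95722$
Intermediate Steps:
$H{\left(T,P \right)} = P + T$
$- 458 \left(H{\left(-28,0 \right)} + 237\right) = - 458 \left(\left(0 - 28\right) + 237\right) = - 458 \left(-28 + 237\right) = \left(-458\right) 209 = -95722$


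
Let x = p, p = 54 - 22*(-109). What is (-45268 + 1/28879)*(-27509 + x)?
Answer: 32756880065547/28879 ≈ 1.1343e+9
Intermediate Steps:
p = 2452 (p = 54 + 2398 = 2452)
x = 2452
(-45268 + 1/28879)*(-27509 + x) = (-45268 + 1/28879)*(-27509 + 2452) = (-45268 + 1/28879)*(-25057) = -1307294571/28879*(-25057) = 32756880065547/28879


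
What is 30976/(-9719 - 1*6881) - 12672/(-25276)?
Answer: -17893568/13111925 ≈ -1.3647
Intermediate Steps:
30976/(-9719 - 1*6881) - 12672/(-25276) = 30976/(-9719 - 6881) - 12672*(-1/25276) = 30976/(-16600) + 3168/6319 = 30976*(-1/16600) + 3168/6319 = -3872/2075 + 3168/6319 = -17893568/13111925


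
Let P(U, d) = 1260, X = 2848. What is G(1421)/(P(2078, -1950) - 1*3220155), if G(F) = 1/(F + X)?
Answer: -1/13741462755 ≈ -7.2772e-11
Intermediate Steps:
G(F) = 1/(2848 + F) (G(F) = 1/(F + 2848) = 1/(2848 + F))
G(1421)/(P(2078, -1950) - 1*3220155) = 1/((2848 + 1421)*(1260 - 1*3220155)) = 1/(4269*(1260 - 3220155)) = (1/4269)/(-3218895) = (1/4269)*(-1/3218895) = -1/13741462755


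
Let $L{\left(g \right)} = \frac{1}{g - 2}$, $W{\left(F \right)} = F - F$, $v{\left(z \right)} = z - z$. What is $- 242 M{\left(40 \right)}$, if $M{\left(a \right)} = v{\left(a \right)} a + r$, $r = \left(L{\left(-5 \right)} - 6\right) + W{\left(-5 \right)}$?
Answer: $\frac{10406}{7} \approx 1486.6$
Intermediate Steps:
$v{\left(z \right)} = 0$
$W{\left(F \right)} = 0$
$L{\left(g \right)} = \frac{1}{-2 + g}$
$r = - \frac{43}{7}$ ($r = \left(\frac{1}{-2 - 5} - 6\right) + 0 = \left(\frac{1}{-7} - 6\right) + 0 = \left(- \frac{1}{7} - 6\right) + 0 = - \frac{43}{7} + 0 = - \frac{43}{7} \approx -6.1429$)
$M{\left(a \right)} = - \frac{43}{7}$ ($M{\left(a \right)} = 0 a - \frac{43}{7} = 0 - \frac{43}{7} = - \frac{43}{7}$)
$- 242 M{\left(40 \right)} = \left(-242\right) \left(- \frac{43}{7}\right) = \frac{10406}{7}$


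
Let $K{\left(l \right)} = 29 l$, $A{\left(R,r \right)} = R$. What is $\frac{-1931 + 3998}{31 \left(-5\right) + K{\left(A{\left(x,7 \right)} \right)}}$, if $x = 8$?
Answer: $\frac{2067}{77} \approx 26.844$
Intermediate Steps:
$\frac{-1931 + 3998}{31 \left(-5\right) + K{\left(A{\left(x,7 \right)} \right)}} = \frac{-1931 + 3998}{31 \left(-5\right) + 29 \cdot 8} = \frac{2067}{-155 + 232} = \frac{2067}{77}$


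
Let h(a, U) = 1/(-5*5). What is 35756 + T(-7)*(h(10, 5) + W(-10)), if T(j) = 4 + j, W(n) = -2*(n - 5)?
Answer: 891653/25 ≈ 35666.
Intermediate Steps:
W(n) = 10 - 2*n (W(n) = -2*(-5 + n) = 10 - 2*n)
h(a, U) = -1/25 (h(a, U) = 1/(-25) = -1/25)
35756 + T(-7)*(h(10, 5) + W(-10)) = 35756 + (4 - 7)*(-1/25 + (10 - 2*(-10))) = 35756 - 3*(-1/25 + (10 + 20)) = 35756 - 3*(-1/25 + 30) = 35756 - 3*749/25 = 35756 - 2247/25 = 891653/25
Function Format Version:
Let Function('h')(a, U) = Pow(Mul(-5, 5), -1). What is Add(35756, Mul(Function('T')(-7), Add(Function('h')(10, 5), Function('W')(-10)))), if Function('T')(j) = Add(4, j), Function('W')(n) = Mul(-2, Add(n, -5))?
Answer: Rational(891653, 25) ≈ 35666.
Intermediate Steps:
Function('W')(n) = Add(10, Mul(-2, n)) (Function('W')(n) = Mul(-2, Add(-5, n)) = Add(10, Mul(-2, n)))
Function('h')(a, U) = Rational(-1, 25) (Function('h')(a, U) = Pow(-25, -1) = Rational(-1, 25))
Add(35756, Mul(Function('T')(-7), Add(Function('h')(10, 5), Function('W')(-10)))) = Add(35756, Mul(Add(4, -7), Add(Rational(-1, 25), Add(10, Mul(-2, -10))))) = Add(35756, Mul(-3, Add(Rational(-1, 25), Add(10, 20)))) = Add(35756, Mul(-3, Add(Rational(-1, 25), 30))) = Add(35756, Mul(-3, Rational(749, 25))) = Add(35756, Rational(-2247, 25)) = Rational(891653, 25)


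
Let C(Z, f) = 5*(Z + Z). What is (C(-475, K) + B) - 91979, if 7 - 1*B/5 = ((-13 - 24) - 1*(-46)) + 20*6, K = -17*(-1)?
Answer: -97339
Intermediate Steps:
K = 17
B = -610 (B = 35 - 5*(((-13 - 24) - 1*(-46)) + 20*6) = 35 - 5*((-37 + 46) + 120) = 35 - 5*(9 + 120) = 35 - 5*129 = 35 - 645 = -610)
C(Z, f) = 10*Z (C(Z, f) = 5*(2*Z) = 10*Z)
(C(-475, K) + B) - 91979 = (10*(-475) - 610) - 91979 = (-4750 - 610) - 91979 = -5360 - 91979 = -97339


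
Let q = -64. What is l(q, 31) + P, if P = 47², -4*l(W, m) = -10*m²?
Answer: 9223/2 ≈ 4611.5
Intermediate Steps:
l(W, m) = 5*m²/2 (l(W, m) = -(-5)*m²/2 = 5*m²/2)
P = 2209
l(q, 31) + P = (5/2)*31² + 2209 = (5/2)*961 + 2209 = 4805/2 + 2209 = 9223/2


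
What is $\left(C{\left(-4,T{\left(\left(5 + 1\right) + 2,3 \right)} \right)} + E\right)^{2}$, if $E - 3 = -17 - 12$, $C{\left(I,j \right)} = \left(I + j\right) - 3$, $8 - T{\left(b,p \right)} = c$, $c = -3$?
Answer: $484$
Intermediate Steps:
$T{\left(b,p \right)} = 11$ ($T{\left(b,p \right)} = 8 - -3 = 8 + 3 = 11$)
$C{\left(I,j \right)} = -3 + I + j$
$E = -26$ ($E = 3 - 29 = -26$)
$\left(C{\left(-4,T{\left(\left(5 + 1\right) + 2,3 \right)} \right)} + E\right)^{2} = \left(\left(-3 - 4 + 11\right) - 26\right)^{2} = \left(4 - 26\right)^{2} = \left(-22\right)^{2} = 484$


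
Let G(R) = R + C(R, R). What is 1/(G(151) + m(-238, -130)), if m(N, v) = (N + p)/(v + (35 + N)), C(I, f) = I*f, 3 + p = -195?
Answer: 333/7643452 ≈ 4.3567e-5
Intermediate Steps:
p = -198 (p = -3 - 195 = -198)
G(R) = R + R² (G(R) = R + R*R = R + R²)
m(N, v) = (-198 + N)/(35 + N + v) (m(N, v) = (N - 198)/(v + (35 + N)) = (-198 + N)/(35 + N + v))
1/(G(151) + m(-238, -130)) = 1/(151*(1 + 151) + (-198 - 238)/(35 - 238 - 130)) = 1/(151*152 - 436/(-333)) = 1/(22952 - 1/333*(-436)) = 1/(22952 + 436/333) = 1/(7643452/333) = 333/7643452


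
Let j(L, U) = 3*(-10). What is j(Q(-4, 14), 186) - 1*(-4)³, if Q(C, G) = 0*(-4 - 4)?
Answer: 34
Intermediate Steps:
Q(C, G) = 0 (Q(C, G) = 0*(-8) = 0)
j(L, U) = -30
j(Q(-4, 14), 186) - 1*(-4)³ = -30 - 1*(-4)³ = -30 - 1*(-64) = -30 + 64 = 34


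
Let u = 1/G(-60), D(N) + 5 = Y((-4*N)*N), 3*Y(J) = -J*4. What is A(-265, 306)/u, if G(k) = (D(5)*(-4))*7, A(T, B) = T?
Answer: 2856700/3 ≈ 9.5223e+5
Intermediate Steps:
Y(J) = -4*J/3 (Y(J) = (-J*4)/3 = (-4*J)/3 = -4*J/3)
D(N) = -5 + 16*N²/3 (D(N) = -5 - 4*(-4*N)*N/3 = -5 - (-16)*N²/3 = -5 + 16*N²/3)
G(k) = -10780/3 (G(k) = ((-5 + (16/3)*5²)*(-4))*7 = ((-5 + (16/3)*25)*(-4))*7 = ((-5 + 400/3)*(-4))*7 = ((385/3)*(-4))*7 = -1540/3*7 = -10780/3)
u = -3/10780 (u = 1/(-10780/3) = -3/10780 ≈ -0.00027829)
A(-265, 306)/u = -265/(-3/10780) = -265*(-10780/3) = 2856700/3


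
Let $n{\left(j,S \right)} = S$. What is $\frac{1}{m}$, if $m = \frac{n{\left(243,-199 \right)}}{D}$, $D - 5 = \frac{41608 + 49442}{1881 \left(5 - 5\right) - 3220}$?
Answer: $\frac{7495}{64078} \approx 0.11697$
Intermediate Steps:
$D = - \frac{7495}{322}$ ($D = 5 + \frac{41608 + 49442}{1881 \left(5 - 5\right) - 3220} = 5 + \frac{91050}{1881 \left(5 - 5\right) - 3220} = 5 + \frac{91050}{1881 \cdot 0 - 3220} = 5 + \frac{91050}{0 - 3220} = 5 + \frac{91050}{-3220} = 5 + 91050 \left(- \frac{1}{3220}\right) = 5 - \frac{9105}{322} = - \frac{7495}{322} \approx -23.276$)
$m = \frac{64078}{7495}$ ($m = - \frac{199}{- \frac{7495}{322}} = \left(-199\right) \left(- \frac{322}{7495}\right) = \frac{64078}{7495} \approx 8.5494$)
$\frac{1}{m} = \frac{1}{\frac{64078}{7495}} = \frac{7495}{64078}$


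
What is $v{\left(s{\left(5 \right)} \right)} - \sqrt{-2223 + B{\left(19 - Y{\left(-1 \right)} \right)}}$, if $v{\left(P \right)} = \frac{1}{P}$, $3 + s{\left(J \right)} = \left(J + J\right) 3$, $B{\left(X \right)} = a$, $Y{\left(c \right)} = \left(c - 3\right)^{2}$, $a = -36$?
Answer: $\frac{1}{27} - 3 i \sqrt{251} \approx 0.037037 - 47.529 i$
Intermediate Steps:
$Y{\left(c \right)} = \left(-3 + c\right)^{2}$
$B{\left(X \right)} = -36$
$s{\left(J \right)} = -3 + 6 J$ ($s{\left(J \right)} = -3 + \left(J + J\right) 3 = -3 + 2 J 3 = -3 + 6 J$)
$v{\left(s{\left(5 \right)} \right)} - \sqrt{-2223 + B{\left(19 - Y{\left(-1 \right)} \right)}} = \frac{1}{-3 + 6 \cdot 5} - \sqrt{-2223 - 36} = \frac{1}{-3 + 30} - \sqrt{-2259} = \frac{1}{27} - 3 i \sqrt{251}$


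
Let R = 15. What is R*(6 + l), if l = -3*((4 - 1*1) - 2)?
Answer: 45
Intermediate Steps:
l = -3 (l = -3*((4 - 1) - 2) = -3*(3 - 2) = -3*1 = -3)
R*(6 + l) = 15*(6 - 3) = 15*3 = 45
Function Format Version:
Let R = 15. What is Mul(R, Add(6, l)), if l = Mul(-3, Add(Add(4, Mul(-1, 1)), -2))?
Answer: 45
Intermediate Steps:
l = -3 (l = Mul(-3, Add(Add(4, -1), -2)) = Mul(-3, Add(3, -2)) = Mul(-3, 1) = -3)
Mul(R, Add(6, l)) = Mul(15, Add(6, -3)) = Mul(15, 3) = 45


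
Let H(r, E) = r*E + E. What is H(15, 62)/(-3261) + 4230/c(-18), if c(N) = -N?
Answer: 765343/3261 ≈ 234.70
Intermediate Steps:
H(r, E) = E + E*r (H(r, E) = E*r + E = E + E*r)
H(15, 62)/(-3261) + 4230/c(-18) = (62*(1 + 15))/(-3261) + 4230/((-1*(-18))) = (62*16)*(-1/3261) + 4230/18 = 992*(-1/3261) + 4230*(1/18) = -992/3261 + 235 = 765343/3261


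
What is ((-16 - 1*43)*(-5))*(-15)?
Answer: -4425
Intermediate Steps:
((-16 - 1*43)*(-5))*(-15) = ((-16 - 43)*(-5))*(-15) = -59*(-5)*(-15) = 295*(-15) = -4425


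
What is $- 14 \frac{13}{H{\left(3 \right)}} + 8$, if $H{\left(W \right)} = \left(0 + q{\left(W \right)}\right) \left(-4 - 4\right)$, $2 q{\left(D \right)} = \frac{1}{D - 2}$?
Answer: $\frac{107}{2} \approx 53.5$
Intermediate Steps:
$q{\left(D \right)} = \frac{1}{2 \left(-2 + D\right)}$ ($q{\left(D \right)} = \frac{1}{2 \left(D - 2\right)} = \frac{1}{2 \left(-2 + D\right)}$)
$H{\left(W \right)} = - \frac{4}{-2 + W}$ ($H{\left(W \right)} = \left(0 + \frac{1}{2 \left(-2 + W\right)}\right) \left(-4 - 4\right) = \frac{1}{2 \left(-2 + W\right)} \left(-8\right) = - \frac{4}{-2 + W}$)
$- 14 \frac{13}{H{\left(3 \right)}} + 8 = - 14 \frac{13}{\left(-4\right) \frac{1}{-2 + 3}} + 8 = - 14 \frac{13}{\left(-4\right) 1^{-1}} + 8 = - 14 \frac{13}{\left(-4\right) 1} + 8 = - 14 \frac{13}{-4} + 8 = - 14 \cdot 13 \left(- \frac{1}{4}\right) + 8 = \left(-14\right) \left(- \frac{13}{4}\right) + 8 = \frac{91}{2} + 8 = \frac{107}{2}$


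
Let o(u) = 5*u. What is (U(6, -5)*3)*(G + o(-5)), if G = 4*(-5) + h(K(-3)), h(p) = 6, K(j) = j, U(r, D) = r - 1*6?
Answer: 0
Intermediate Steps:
U(r, D) = -6 + r (U(r, D) = r - 6 = -6 + r)
G = -14 (G = 4*(-5) + 6 = -20 + 6 = -14)
(U(6, -5)*3)*(G + o(-5)) = ((-6 + 6)*3)*(-14 + 5*(-5)) = (0*3)*(-14 - 25) = 0*(-39) = 0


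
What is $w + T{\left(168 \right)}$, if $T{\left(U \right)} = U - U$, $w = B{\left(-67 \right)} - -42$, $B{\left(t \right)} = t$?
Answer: $-25$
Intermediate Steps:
$w = -25$ ($w = -67 - -42 = -67 + 42 = -25$)
$T{\left(U \right)} = 0$
$w + T{\left(168 \right)} = -25 + 0 = -25$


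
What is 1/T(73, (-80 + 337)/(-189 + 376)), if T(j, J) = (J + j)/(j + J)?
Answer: 1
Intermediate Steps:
T(j, J) = 1 (T(j, J) = (J + j)/(J + j) = 1)
1/T(73, (-80 + 337)/(-189 + 376)) = 1/1 = 1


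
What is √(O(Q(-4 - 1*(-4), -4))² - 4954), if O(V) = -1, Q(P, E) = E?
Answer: I*√4953 ≈ 70.378*I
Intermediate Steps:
√(O(Q(-4 - 1*(-4), -4))² - 4954) = √((-1)² - 4954) = √(1 - 4954) = √(-4953) = I*√4953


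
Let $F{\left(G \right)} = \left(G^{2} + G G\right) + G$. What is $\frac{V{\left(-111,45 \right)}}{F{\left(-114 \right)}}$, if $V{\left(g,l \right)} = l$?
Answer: $\frac{15}{8626} \approx 0.0017389$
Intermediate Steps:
$F{\left(G \right)} = G + 2 G^{2}$ ($F{\left(G \right)} = \left(G^{2} + G^{2}\right) + G = 2 G^{2} + G = G + 2 G^{2}$)
$\frac{V{\left(-111,45 \right)}}{F{\left(-114 \right)}} = \frac{45}{\left(-114\right) \left(1 + 2 \left(-114\right)\right)} = \frac{45}{\left(-114\right) \left(1 - 228\right)} = \frac{45}{\left(-114\right) \left(-227\right)} = \frac{45}{25878} = 45 \cdot \frac{1}{25878} = \frac{15}{8626}$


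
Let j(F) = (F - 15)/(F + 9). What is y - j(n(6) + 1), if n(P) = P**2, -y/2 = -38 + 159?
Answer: -5577/23 ≈ -242.48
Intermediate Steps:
y = -242 (y = -2*(-38 + 159) = -2*121 = -242)
j(F) = (-15 + F)/(9 + F)
y - j(n(6) + 1) = -242 - (-15 + (6**2 + 1))/(9 + (6**2 + 1)) = -242 - (-15 + (36 + 1))/(9 + (36 + 1)) = -242 - (-15 + 37)/(9 + 37) = -242 - 22/46 = -242 - 1*11/23 = -242 - 11/23 = -5577/23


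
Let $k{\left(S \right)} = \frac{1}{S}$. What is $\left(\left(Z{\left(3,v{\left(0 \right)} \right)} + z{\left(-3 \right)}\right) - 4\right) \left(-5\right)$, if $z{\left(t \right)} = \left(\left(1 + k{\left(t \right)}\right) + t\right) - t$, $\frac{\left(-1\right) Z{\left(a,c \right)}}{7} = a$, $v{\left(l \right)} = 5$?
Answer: $\frac{365}{3} \approx 121.67$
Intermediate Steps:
$Z{\left(a,c \right)} = - 7 a$
$z{\left(t \right)} = 1 + \frac{1}{t}$ ($z{\left(t \right)} = \left(\left(1 + \frac{1}{t}\right) + t\right) - t = \left(1 + t + \frac{1}{t}\right) - t = 1 + \frac{1}{t}$)
$\left(\left(Z{\left(3,v{\left(0 \right)} \right)} + z{\left(-3 \right)}\right) - 4\right) \left(-5\right) = \left(\left(\left(-7\right) 3 + \frac{1 - 3}{-3}\right) - 4\right) \left(-5\right) = \left(\left(-21 - - \frac{2}{3}\right) - 4\right) \left(-5\right) = \left(\left(-21 + \frac{2}{3}\right) - 4\right) \left(-5\right) = \left(- \frac{61}{3} - 4\right) \left(-5\right) = \left(- \frac{73}{3}\right) \left(-5\right) = \frac{365}{3}$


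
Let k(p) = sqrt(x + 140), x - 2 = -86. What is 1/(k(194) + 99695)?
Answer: 99695/9939092969 - 2*sqrt(14)/9939092969 ≈ 1.0030e-5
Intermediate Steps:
x = -84 (x = 2 - 86 = -84)
k(p) = 2*sqrt(14) (k(p) = sqrt(-84 + 140) = sqrt(56) = 2*sqrt(14))
1/(k(194) + 99695) = 1/(2*sqrt(14) + 99695) = 1/(99695 + 2*sqrt(14))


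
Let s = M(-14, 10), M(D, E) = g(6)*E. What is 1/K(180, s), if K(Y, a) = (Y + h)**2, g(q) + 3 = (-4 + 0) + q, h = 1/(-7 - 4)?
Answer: 121/3916441 ≈ 3.0895e-5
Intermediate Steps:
h = -1/11 (h = 1/(-11) = -1/11 ≈ -0.090909)
g(q) = -7 + q (g(q) = -3 + ((-4 + 0) + q) = -3 + (-4 + q) = -7 + q)
M(D, E) = -E (M(D, E) = (-7 + 6)*E = -E)
s = -10 (s = -1*10 = -10)
K(Y, a) = (-1/11 + Y)**2 (K(Y, a) = (Y - 1/11)**2 = (-1/11 + Y)**2)
1/K(180, s) = 1/((-1 + 11*180)**2/121) = 1/((-1 + 1980)**2/121) = 1/((1/121)*1979**2) = 1/((1/121)*3916441) = 1/(3916441/121) = 121/3916441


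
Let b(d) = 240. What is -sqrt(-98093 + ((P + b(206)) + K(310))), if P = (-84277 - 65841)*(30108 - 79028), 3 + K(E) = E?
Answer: -sqrt(7343675014) ≈ -85695.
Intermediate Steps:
K(E) = -3 + E
P = 7343772560 (P = -150118*(-48920) = 7343772560)
-sqrt(-98093 + ((P + b(206)) + K(310))) = -sqrt(-98093 + ((7343772560 + 240) + (-3 + 310))) = -sqrt(-98093 + (7343772800 + 307)) = -sqrt(-98093 + 7343773107) = -sqrt(7343675014)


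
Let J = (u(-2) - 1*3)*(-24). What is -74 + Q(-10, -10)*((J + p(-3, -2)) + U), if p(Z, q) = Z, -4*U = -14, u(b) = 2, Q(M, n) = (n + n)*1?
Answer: -564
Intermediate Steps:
Q(M, n) = 2*n (Q(M, n) = (2*n)*1 = 2*n)
U = 7/2 (U = -¼*(-14) = 7/2 ≈ 3.5000)
J = 24 (J = (2 - 1*3)*(-24) = (2 - 3)*(-24) = -1*(-24) = 24)
-74 + Q(-10, -10)*((J + p(-3, -2)) + U) = -74 + (2*(-10))*((24 - 3) + 7/2) = -74 - 20*(21 + 7/2) = -74 - 20*49/2 = -74 - 490 = -564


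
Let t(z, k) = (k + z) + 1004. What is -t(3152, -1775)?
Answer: -2381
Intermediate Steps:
t(z, k) = 1004 + k + z
-t(3152, -1775) = -(1004 - 1775 + 3152) = -1*2381 = -2381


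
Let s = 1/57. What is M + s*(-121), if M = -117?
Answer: -6790/57 ≈ -119.12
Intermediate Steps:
s = 1/57 ≈ 0.017544
M + s*(-121) = -117 + (1/57)*(-121) = -117 - 121/57 = -6790/57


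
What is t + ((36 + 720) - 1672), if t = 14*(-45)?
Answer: -1546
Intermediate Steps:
t = -630
t + ((36 + 720) - 1672) = -630 + ((36 + 720) - 1672) = -630 + (756 - 1672) = -630 - 916 = -1546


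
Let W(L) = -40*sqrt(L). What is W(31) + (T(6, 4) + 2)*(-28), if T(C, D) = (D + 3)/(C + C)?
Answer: -217/3 - 40*sqrt(31) ≈ -295.04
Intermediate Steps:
T(C, D) = (3 + D)/(2*C) (T(C, D) = (3 + D)/((2*C)) = (3 + D)*(1/(2*C)) = (3 + D)/(2*C))
W(31) + (T(6, 4) + 2)*(-28) = -40*sqrt(31) + ((1/2)*(3 + 4)/6 + 2)*(-28) = -40*sqrt(31) + ((1/2)*(1/6)*7 + 2)*(-28) = -40*sqrt(31) + (7/12 + 2)*(-28) = -40*sqrt(31) + (31/12)*(-28) = -40*sqrt(31) - 217/3 = -217/3 - 40*sqrt(31)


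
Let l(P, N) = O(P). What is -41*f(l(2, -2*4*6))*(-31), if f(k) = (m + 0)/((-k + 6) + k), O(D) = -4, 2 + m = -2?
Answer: -2542/3 ≈ -847.33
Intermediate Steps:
m = -4 (m = -2 - 2 = -4)
l(P, N) = -4
f(k) = -⅔ (f(k) = (-4 + 0)/((-k + 6) + k) = -4/((6 - k) + k) = -4/6 = -4*⅙ = -⅔)
-41*f(l(2, -2*4*6))*(-31) = -41*(-⅔)*(-31) = (82/3)*(-31) = -2542/3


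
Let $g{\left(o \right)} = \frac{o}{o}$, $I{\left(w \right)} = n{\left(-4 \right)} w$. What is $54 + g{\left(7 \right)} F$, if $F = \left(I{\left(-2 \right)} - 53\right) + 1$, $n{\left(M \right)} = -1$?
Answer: $4$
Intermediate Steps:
$I{\left(w \right)} = - w$
$g{\left(o \right)} = 1$
$F = -50$ ($F = \left(\left(-1\right) \left(-2\right) - 53\right) + 1 = \left(2 - 53\right) + 1 = -51 + 1 = -50$)
$54 + g{\left(7 \right)} F = 54 + 1 \left(-50\right) = 54 - 50 = 4$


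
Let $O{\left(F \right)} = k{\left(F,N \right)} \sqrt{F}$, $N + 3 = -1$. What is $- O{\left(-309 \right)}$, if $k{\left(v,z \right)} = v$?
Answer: $309 i \sqrt{309} \approx 5431.7 i$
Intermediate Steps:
$N = -4$ ($N = -3 - 1 = -4$)
$O{\left(F \right)} = F^{\frac{3}{2}}$ ($O{\left(F \right)} = F \sqrt{F} = F^{\frac{3}{2}}$)
$- O{\left(-309 \right)} = - \left(-309\right)^{\frac{3}{2}} = - \left(-309\right) i \sqrt{309} = 309 i \sqrt{309}$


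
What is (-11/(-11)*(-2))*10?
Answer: -20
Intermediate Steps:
(-11/(-11)*(-2))*10 = (-11*(-1/11)*(-2))*10 = (1*(-2))*10 = -2*10 = -20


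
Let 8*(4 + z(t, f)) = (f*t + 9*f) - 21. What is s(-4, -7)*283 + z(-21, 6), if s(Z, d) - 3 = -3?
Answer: -125/8 ≈ -15.625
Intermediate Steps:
s(Z, d) = 0 (s(Z, d) = 3 - 3 = 0)
z(t, f) = -53/8 + 9*f/8 + f*t/8 (z(t, f) = -4 + ((f*t + 9*f) - 21)/8 = -4 + ((9*f + f*t) - 21)/8 = -4 + (-21 + 9*f + f*t)/8 = -4 + (-21/8 + 9*f/8 + f*t/8) = -53/8 + 9*f/8 + f*t/8)
s(-4, -7)*283 + z(-21, 6) = 0*283 + (-53/8 + (9/8)*6 + (⅛)*6*(-21)) = 0 + (-53/8 + 27/4 - 63/4) = 0 - 125/8 = -125/8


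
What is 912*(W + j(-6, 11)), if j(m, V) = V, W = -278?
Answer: -243504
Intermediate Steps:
912*(W + j(-6, 11)) = 912*(-278 + 11) = 912*(-267) = -243504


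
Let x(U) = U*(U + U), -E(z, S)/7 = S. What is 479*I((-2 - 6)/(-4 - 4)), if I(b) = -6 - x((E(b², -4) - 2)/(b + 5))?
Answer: -187768/9 ≈ -20863.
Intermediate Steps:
E(z, S) = -7*S
x(U) = 2*U² (x(U) = U*(2*U) = 2*U²)
I(b) = -6 - 1352/(5 + b)² (I(b) = -6 - 2*((-7*(-4) - 2)/(b + 5))² = -6 - 2*((28 - 2)/(5 + b))² = -6 - 2*(26/(5 + b))² = -6 - 2*676/(5 + b)² = -6 - 1352/(5 + b)²)
479*I((-2 - 6)/(-4 - 4)) = 479*(-6 - 1352/(5 + (-2 - 6)/(-4 - 4))²) = 479*(-6 - 1352/(5 - 8/(-8))²) = 479*(-6 - 1352/(5 - 8*(-⅛))²) = 479*(-6 - 1352/(5 + 1)²) = 479*(-6 - 1352/6²) = 479*(-6 - 1352*1/36) = 479*(-6 - 338/9) = 479*(-392/9) = -187768/9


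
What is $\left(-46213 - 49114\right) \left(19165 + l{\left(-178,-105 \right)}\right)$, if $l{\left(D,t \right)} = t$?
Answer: $-1816932620$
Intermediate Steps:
$\left(-46213 - 49114\right) \left(19165 + l{\left(-178,-105 \right)}\right) = \left(-46213 - 49114\right) \left(19165 - 105\right) = \left(-95327\right) 19060 = -1816932620$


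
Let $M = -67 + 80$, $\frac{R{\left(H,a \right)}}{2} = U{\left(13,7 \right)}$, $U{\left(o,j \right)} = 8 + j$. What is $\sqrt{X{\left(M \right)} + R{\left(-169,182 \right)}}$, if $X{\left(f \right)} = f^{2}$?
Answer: $\sqrt{199} \approx 14.107$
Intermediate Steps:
$R{\left(H,a \right)} = 30$ ($R{\left(H,a \right)} = 2 \left(8 + 7\right) = 2 \cdot 15 = 30$)
$M = 13$
$\sqrt{X{\left(M \right)} + R{\left(-169,182 \right)}} = \sqrt{13^{2} + 30} = \sqrt{169 + 30} = \sqrt{199}$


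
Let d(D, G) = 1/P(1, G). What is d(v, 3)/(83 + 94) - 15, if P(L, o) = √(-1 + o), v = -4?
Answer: -15 + √2/354 ≈ -14.996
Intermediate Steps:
d(D, G) = (-1 + G)^(-½) (d(D, G) = 1/(√(-1 + G)) = (-1 + G)^(-½))
d(v, 3)/(83 + 94) - 15 = 1/(√(-1 + 3)*(83 + 94)) - 15 = 1/(√2*177) - 15 = (√2/2)*(1/177) - 15 = √2/354 - 15 = -15 + √2/354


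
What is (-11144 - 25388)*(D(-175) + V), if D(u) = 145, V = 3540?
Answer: -134620420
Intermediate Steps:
(-11144 - 25388)*(D(-175) + V) = (-11144 - 25388)*(145 + 3540) = -36532*3685 = -134620420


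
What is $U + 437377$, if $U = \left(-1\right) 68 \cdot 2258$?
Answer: $283833$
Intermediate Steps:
$U = -153544$ ($U = \left(-68\right) 2258 = -153544$)
$U + 437377 = -153544 + 437377 = 283833$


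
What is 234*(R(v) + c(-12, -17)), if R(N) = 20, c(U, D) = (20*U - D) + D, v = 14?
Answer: -51480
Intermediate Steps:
c(U, D) = 20*U (c(U, D) = (-D + 20*U) + D = 20*U)
234*(R(v) + c(-12, -17)) = 234*(20 + 20*(-12)) = 234*(20 - 240) = 234*(-220) = -51480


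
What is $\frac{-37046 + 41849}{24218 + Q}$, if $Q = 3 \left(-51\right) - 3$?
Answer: $\frac{4803}{24062} \approx 0.19961$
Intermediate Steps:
$Q = -156$ ($Q = -153 - 3 = -156$)
$\frac{-37046 + 41849}{24218 + Q} = \frac{-37046 + 41849}{24218 - 156} = \frac{4803}{24062}$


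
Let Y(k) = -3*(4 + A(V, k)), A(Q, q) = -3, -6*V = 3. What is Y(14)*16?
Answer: -48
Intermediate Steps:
V = -½ (V = -⅙*3 = -½ ≈ -0.50000)
Y(k) = -3 (Y(k) = -3*(4 - 3) = -3*1 = -3)
Y(14)*16 = -3*16 = -48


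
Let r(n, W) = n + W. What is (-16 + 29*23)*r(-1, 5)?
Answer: 2604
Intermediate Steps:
r(n, W) = W + n
(-16 + 29*23)*r(-1, 5) = (-16 + 29*23)*(5 - 1) = (-16 + 667)*4 = 651*4 = 2604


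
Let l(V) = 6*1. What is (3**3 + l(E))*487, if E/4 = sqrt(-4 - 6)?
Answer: 16071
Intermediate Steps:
E = 4*I*sqrt(10) (E = 4*sqrt(-4 - 6) = 4*sqrt(-10) = 4*(I*sqrt(10)) = 4*I*sqrt(10) ≈ 12.649*I)
l(V) = 6
(3**3 + l(E))*487 = (3**3 + 6)*487 = (27 + 6)*487 = 33*487 = 16071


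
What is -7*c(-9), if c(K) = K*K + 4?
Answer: -595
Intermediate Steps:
c(K) = 4 + K² (c(K) = K² + 4 = 4 + K²)
-7*c(-9) = -7*(4 + (-9)²) = -7*(4 + 81) = -7*85 = -595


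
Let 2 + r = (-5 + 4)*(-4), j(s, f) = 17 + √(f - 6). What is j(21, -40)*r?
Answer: 34 + 2*I*√46 ≈ 34.0 + 13.565*I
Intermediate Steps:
j(s, f) = 17 + √(-6 + f)
r = 2 (r = -2 + (-5 + 4)*(-4) = -2 - 1*(-4) = -2 + 4 = 2)
j(21, -40)*r = (17 + √(-6 - 40))*2 = (17 + √(-46))*2 = (17 + I*√46)*2 = 34 + 2*I*√46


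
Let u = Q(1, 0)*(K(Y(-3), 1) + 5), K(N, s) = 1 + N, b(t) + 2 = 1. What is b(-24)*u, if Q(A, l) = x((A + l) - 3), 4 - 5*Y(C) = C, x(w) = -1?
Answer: 37/5 ≈ 7.4000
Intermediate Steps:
b(t) = -1 (b(t) = -2 + 1 = -1)
Y(C) = ⅘ - C/5
Q(A, l) = -1
u = -37/5 (u = -((1 + (⅘ - ⅕*(-3))) + 5) = -((1 + (⅘ + ⅗)) + 5) = -((1 + 7/5) + 5) = -(12/5 + 5) = -1*37/5 = -37/5 ≈ -7.4000)
b(-24)*u = -1*(-37/5) = 37/5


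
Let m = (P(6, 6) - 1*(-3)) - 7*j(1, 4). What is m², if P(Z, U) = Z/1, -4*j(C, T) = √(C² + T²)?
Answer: 2129/16 + 63*√17/2 ≈ 262.94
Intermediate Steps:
j(C, T) = -√(C² + T²)/4
P(Z, U) = Z (P(Z, U) = Z*1 = Z)
m = 9 + 7*√17/4 (m = (6 - 1*(-3)) - (-7)*√(1² + 4²)/4 = (6 + 3) - (-7)*√(1 + 16)/4 = 9 - (-7)*√17/4 = 9 + 7*√17/4 ≈ 16.215)
m² = (9 + 7*√17/4)²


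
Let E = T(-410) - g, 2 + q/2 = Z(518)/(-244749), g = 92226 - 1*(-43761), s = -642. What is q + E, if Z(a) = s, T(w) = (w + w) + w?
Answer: -11194900415/81583 ≈ -1.3722e+5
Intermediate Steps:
T(w) = 3*w (T(w) = 2*w + w = 3*w)
g = 135987 (g = 92226 + 43761 = 135987)
Z(a) = -642
q = -325904/81583 (q = -4 + 2*(-642/(-244749)) = -4 + 2*(-642*(-1/244749)) = -4 + 2*(214/81583) = -4 + 428/81583 = -325904/81583 ≈ -3.9948)
E = -137217 (E = 3*(-410) - 1*135987 = -1230 - 135987 = -137217)
q + E = -325904/81583 - 137217 = -11194900415/81583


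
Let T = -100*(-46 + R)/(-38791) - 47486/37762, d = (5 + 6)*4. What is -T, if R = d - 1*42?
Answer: 1004091113/732412871 ≈ 1.3709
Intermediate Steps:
d = 44 (d = 11*4 = 44)
R = 2 (R = 44 - 1*42 = 44 - 42 = 2)
T = -1004091113/732412871 (T = -100*(-46 + 2)/(-38791) - 47486/37762 = -100*(-44)*(-1/38791) - 47486*1/37762 = 4400*(-1/38791) - 23743/18881 = -4400/38791 - 23743/18881 = -1004091113/732412871 ≈ -1.3709)
-T = -1*(-1004091113/732412871) = 1004091113/732412871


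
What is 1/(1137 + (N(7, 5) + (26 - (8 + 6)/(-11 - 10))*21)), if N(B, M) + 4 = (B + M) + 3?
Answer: 1/1708 ≈ 0.00058548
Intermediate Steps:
N(B, M) = -1 + B + M (N(B, M) = -4 + ((B + M) + 3) = -4 + (3 + B + M) = -1 + B + M)
1/(1137 + (N(7, 5) + (26 - (8 + 6)/(-11 - 10))*21)) = 1/(1137 + ((-1 + 7 + 5) + (26 - (8 + 6)/(-11 - 10))*21)) = 1/(1137 + (11 + (26 - 14/(-21))*21)) = 1/(1137 + (11 + (26 - 14*(-1)/21)*21)) = 1/(1137 + (11 + (26 - 1*(-⅔))*21)) = 1/(1137 + (11 + (26 + ⅔)*21)) = 1/(1137 + (11 + (80/3)*21)) = 1/(1137 + (11 + 560)) = 1/(1137 + 571) = 1/1708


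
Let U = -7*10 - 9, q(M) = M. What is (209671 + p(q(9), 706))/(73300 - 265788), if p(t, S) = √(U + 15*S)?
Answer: -209671/192488 - √10511/192488 ≈ -1.0898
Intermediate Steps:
U = -79 (U = -70 - 9 = -79)
p(t, S) = √(-79 + 15*S)
(209671 + p(q(9), 706))/(73300 - 265788) = (209671 + √(-79 + 15*706))/(73300 - 265788) = (209671 + √(-79 + 10590))/(-192488) = (209671 + √10511)*(-1/192488) = -209671/192488 - √10511/192488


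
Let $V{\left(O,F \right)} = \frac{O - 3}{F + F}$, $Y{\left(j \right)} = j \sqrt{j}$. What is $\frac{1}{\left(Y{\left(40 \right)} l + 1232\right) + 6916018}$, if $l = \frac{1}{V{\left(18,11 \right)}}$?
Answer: $\frac{6225525}{43063512682346} - \frac{264 \sqrt{10}}{107658781705865} \approx 1.4456 \cdot 10^{-7}$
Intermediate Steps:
$Y{\left(j \right)} = j^{\frac{3}{2}}$
$V{\left(O,F \right)} = \frac{-3 + O}{2 F}$
$l = \frac{22}{15}$ ($l = \frac{1}{\frac{1}{2} \cdot \frac{1}{11} \left(-3 + 18\right)} = \frac{1}{\frac{1}{2} \cdot \frac{1}{11} \cdot 15} = \frac{1}{\frac{15}{22}} = \frac{22}{15} \approx 1.4667$)
$\frac{1}{\left(Y{\left(40 \right)} l + 1232\right) + 6916018} = \frac{1}{\left(40^{\frac{3}{2}} \cdot \frac{22}{15} + 1232\right) + 6916018} = \frac{1}{\left(80 \sqrt{10} \cdot \frac{22}{15} + 1232\right) + 6916018} = \frac{1}{\left(\frac{352 \sqrt{10}}{3} + 1232\right) + 6916018} = \frac{1}{\left(1232 + \frac{352 \sqrt{10}}{3}\right) + 6916018} = \frac{1}{6917250 + \frac{352 \sqrt{10}}{3}}$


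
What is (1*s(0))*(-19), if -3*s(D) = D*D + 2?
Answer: 38/3 ≈ 12.667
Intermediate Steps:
s(D) = -2/3 - D**2/3 (s(D) = -(D*D + 2)/3 = -(D**2 + 2)/3 = -(2 + D**2)/3 = -2/3 - D**2/3)
(1*s(0))*(-19) = (1*(-2/3 - 1/3*0**2))*(-19) = (1*(-2/3 - 1/3*0))*(-19) = (1*(-2/3 + 0))*(-19) = (1*(-2/3))*(-19) = -2/3*(-19) = 38/3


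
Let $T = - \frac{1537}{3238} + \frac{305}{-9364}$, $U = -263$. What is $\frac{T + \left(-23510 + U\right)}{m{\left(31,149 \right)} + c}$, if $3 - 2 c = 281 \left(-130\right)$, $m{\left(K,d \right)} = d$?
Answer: $- \frac{360413882297}{279184799298} \approx -1.291$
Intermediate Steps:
$c = \frac{36533}{2}$ ($c = \frac{3}{2} - \frac{281 \left(-130\right)}{2} = \frac{3}{2} - -18265 = \frac{3}{2} + 18265 = \frac{36533}{2} \approx 18267.0$)
$T = - \frac{7690029}{15160316}$ ($T = \left(-1537\right) \frac{1}{3238} + 305 \left(- \frac{1}{9364}\right) = - \frac{1537}{3238} - \frac{305}{9364} = - \frac{7690029}{15160316} \approx -0.50725$)
$\frac{T + \left(-23510 + U\right)}{m{\left(31,149 \right)} + c} = \frac{- \frac{7690029}{15160316} - 23773}{149 + \frac{36533}{2}} = \frac{- \frac{7690029}{15160316} - 23773}{\frac{36831}{2}} = \left(- \frac{360413882297}{15160316}\right) \frac{2}{36831} = - \frac{360413882297}{279184799298}$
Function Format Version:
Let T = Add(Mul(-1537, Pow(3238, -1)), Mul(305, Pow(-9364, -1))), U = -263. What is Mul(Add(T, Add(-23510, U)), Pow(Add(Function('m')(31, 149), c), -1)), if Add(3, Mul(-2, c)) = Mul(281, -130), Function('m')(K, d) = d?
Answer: Rational(-360413882297, 279184799298) ≈ -1.2910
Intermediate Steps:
c = Rational(36533, 2) (c = Add(Rational(3, 2), Mul(Rational(-1, 2), Mul(281, -130))) = Add(Rational(3, 2), Mul(Rational(-1, 2), -36530)) = Add(Rational(3, 2), 18265) = Rational(36533, 2) ≈ 18267.)
T = Rational(-7690029, 15160316) (T = Add(Mul(-1537, Rational(1, 3238)), Mul(305, Rational(-1, 9364))) = Add(Rational(-1537, 3238), Rational(-305, 9364)) = Rational(-7690029, 15160316) ≈ -0.50725)
Mul(Add(T, Add(-23510, U)), Pow(Add(Function('m')(31, 149), c), -1)) = Mul(Add(Rational(-7690029, 15160316), Add(-23510, -263)), Pow(Add(149, Rational(36533, 2)), -1)) = Mul(Add(Rational(-7690029, 15160316), -23773), Pow(Rational(36831, 2), -1)) = Mul(Rational(-360413882297, 15160316), Rational(2, 36831)) = Rational(-360413882297, 279184799298)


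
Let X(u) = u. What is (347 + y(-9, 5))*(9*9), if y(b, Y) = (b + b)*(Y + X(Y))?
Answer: 13527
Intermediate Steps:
y(b, Y) = 4*Y*b (y(b, Y) = (b + b)*(Y + Y) = (2*b)*(2*Y) = 4*Y*b)
(347 + y(-9, 5))*(9*9) = (347 + 4*5*(-9))*(9*9) = (347 - 180)*81 = 167*81 = 13527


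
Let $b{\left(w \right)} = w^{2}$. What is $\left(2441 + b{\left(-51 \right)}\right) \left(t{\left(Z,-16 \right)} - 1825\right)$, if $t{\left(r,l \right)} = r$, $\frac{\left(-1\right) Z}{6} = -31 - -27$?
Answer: $-9080642$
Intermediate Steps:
$Z = 24$ ($Z = - 6 \left(-31 - -27\right) = - 6 \left(-31 + 27\right) = \left(-6\right) \left(-4\right) = 24$)
$\left(2441 + b{\left(-51 \right)}\right) \left(t{\left(Z,-16 \right)} - 1825\right) = \left(2441 + \left(-51\right)^{2}\right) \left(24 - 1825\right) = \left(2441 + 2601\right) \left(-1801\right) = 5042 \left(-1801\right) = -9080642$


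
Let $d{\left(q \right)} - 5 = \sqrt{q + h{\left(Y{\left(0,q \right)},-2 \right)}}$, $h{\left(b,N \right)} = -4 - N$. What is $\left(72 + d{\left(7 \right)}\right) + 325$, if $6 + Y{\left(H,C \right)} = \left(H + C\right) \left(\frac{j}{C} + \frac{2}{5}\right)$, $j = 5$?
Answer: $402 + \sqrt{5} \approx 404.24$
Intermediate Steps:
$Y{\left(H,C \right)} = -6 + \left(\frac{2}{5} + \frac{5}{C}\right) \left(C + H\right)$ ($Y{\left(H,C \right)} = -6 + \left(H + C\right) \left(\frac{5}{C} + \frac{2}{5}\right) = -6 + \left(C + H\right) \left(\frac{5}{C} + 2 \cdot \frac{1}{5}\right) = -6 + \left(C + H\right) \left(\frac{5}{C} + \frac{2}{5}\right) = -6 + \left(C + H\right) \left(\frac{2}{5} + \frac{5}{C}\right) = -6 + \left(\frac{2}{5} + \frac{5}{C}\right) \left(C + H\right)$)
$d{\left(q \right)} = 5 + \sqrt{-2 + q}$ ($d{\left(q \right)} = 5 + \sqrt{q - 2} = 5 + \sqrt{-2 + q}$)
$\left(72 + d{\left(7 \right)}\right) + 325 = \left(72 + \left(5 + \sqrt{-2 + 7}\right)\right) + 325 = \left(72 + \left(5 + \sqrt{5}\right)\right) + 325 = \left(77 + \sqrt{5}\right) + 325 = 402 + \sqrt{5}$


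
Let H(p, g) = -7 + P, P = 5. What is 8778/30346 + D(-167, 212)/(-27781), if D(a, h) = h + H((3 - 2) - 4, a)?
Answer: 118744479/421521113 ≈ 0.28170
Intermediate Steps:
H(p, g) = -2 (H(p, g) = -7 + 5 = -2)
D(a, h) = -2 + h (D(a, h) = h - 2 = -2 + h)
8778/30346 + D(-167, 212)/(-27781) = 8778/30346 + (-2 + 212)/(-27781) = 8778*(1/30346) + 210*(-1/27781) = 4389/15173 - 210/27781 = 118744479/421521113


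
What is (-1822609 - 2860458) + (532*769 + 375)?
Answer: -4273584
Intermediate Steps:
(-1822609 - 2860458) + (532*769 + 375) = -4683067 + (409108 + 375) = -4683067 + 409483 = -4273584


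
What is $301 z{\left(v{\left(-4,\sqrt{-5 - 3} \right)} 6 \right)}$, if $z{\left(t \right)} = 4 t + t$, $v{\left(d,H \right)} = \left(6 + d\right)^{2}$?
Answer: $36120$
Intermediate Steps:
$z{\left(t \right)} = 5 t$
$301 z{\left(v{\left(-4,\sqrt{-5 - 3} \right)} 6 \right)} = 301 \cdot 5 \left(6 - 4\right)^{2} \cdot 6 = 301 \cdot 5 \cdot 2^{2} \cdot 6 = 301 \cdot 5 \cdot 4 \cdot 6 = 301 \cdot 5 \cdot 24 = 301 \cdot 120 = 36120$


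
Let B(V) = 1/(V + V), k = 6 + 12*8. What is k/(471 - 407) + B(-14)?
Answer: 349/224 ≈ 1.5580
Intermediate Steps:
k = 102 (k = 6 + 96 = 102)
B(V) = 1/(2*V)
k/(471 - 407) + B(-14) = 102/(471 - 407) + (1/2)/(-14) = 102/64 + (1/2)*(-1/14) = 102*(1/64) - 1/28 = 51/32 - 1/28 = 349/224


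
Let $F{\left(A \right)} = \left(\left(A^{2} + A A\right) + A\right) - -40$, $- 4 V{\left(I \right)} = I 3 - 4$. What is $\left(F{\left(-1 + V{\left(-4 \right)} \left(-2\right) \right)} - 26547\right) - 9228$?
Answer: $-35582$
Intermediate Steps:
$V{\left(I \right)} = 1 - \frac{3 I}{4}$ ($V{\left(I \right)} = - \frac{I 3 - 4}{4} = - \frac{3 I - 4}{4} = - \frac{-4 + 3 I}{4} = 1 - \frac{3 I}{4}$)
$F{\left(A \right)} = 40 + A + 2 A^{2}$ ($F{\left(A \right)} = \left(\left(A^{2} + A^{2}\right) + A\right) + 40 = \left(2 A^{2} + A\right) + 40 = \left(A + 2 A^{2}\right) + 40 = 40 + A + 2 A^{2}$)
$\left(F{\left(-1 + V{\left(-4 \right)} \left(-2\right) \right)} - 26547\right) - 9228 = \left(\left(40 + \left(-1 + \left(1 - -3\right) \left(-2\right)\right) + 2 \left(-1 + \left(1 - -3\right) \left(-2\right)\right)^{2}\right) - 26547\right) - 9228 = \left(\left(40 + \left(-1 + \left(1 + 3\right) \left(-2\right)\right) + 2 \left(-1 + \left(1 + 3\right) \left(-2\right)\right)^{2}\right) - 26547\right) - 9228 = \left(\left(40 + \left(-1 + 4 \left(-2\right)\right) + 2 \left(-1 + 4 \left(-2\right)\right)^{2}\right) - 26547\right) - 9228 = \left(\left(40 - 9 + 2 \left(-1 - 8\right)^{2}\right) - 26547\right) - 9228 = \left(\left(40 - 9 + 2 \left(-9\right)^{2}\right) - 26547\right) - 9228 = \left(\left(40 - 9 + 2 \cdot 81\right) - 26547\right) - 9228 = \left(\left(40 - 9 + 162\right) - 26547\right) - 9228 = \left(193 - 26547\right) - 9228 = -26354 - 9228 = -35582$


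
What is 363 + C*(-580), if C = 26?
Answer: -14717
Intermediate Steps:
363 + C*(-580) = 363 + 26*(-580) = 363 - 15080 = -14717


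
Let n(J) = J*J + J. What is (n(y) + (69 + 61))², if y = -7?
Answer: 29584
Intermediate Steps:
n(J) = J + J² (n(J) = J² + J = J + J²)
(n(y) + (69 + 61))² = (-7*(1 - 7) + (69 + 61))² = (-7*(-6) + 130)² = (42 + 130)² = 172² = 29584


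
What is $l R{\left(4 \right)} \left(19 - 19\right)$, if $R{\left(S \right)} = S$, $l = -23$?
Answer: $0$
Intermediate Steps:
$l R{\left(4 \right)} \left(19 - 19\right) = \left(-23\right) 4 \left(19 - 19\right) = \left(-92\right) 0 = 0$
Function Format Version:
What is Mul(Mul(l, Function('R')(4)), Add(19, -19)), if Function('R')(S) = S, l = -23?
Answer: 0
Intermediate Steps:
Mul(Mul(l, Function('R')(4)), Add(19, -19)) = Mul(Mul(-23, 4), Add(19, -19)) = Mul(-92, 0) = 0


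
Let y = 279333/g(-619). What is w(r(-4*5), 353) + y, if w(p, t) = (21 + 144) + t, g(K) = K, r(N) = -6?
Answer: 41309/619 ≈ 66.735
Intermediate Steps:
w(p, t) = 165 + t
y = -279333/619 (y = 279333/(-619) = 279333*(-1/619) = -279333/619 ≈ -451.27)
w(r(-4*5), 353) + y = (165 + 353) - 279333/619 = 518 - 279333/619 = 41309/619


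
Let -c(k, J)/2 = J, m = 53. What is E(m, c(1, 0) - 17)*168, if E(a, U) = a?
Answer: 8904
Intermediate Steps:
c(k, J) = -2*J
E(m, c(1, 0) - 17)*168 = 53*168 = 8904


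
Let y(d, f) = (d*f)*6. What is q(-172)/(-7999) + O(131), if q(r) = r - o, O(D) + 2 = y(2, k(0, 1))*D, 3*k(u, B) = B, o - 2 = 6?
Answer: 4175658/7999 ≈ 522.02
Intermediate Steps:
o = 8 (o = 2 + 6 = 8)
k(u, B) = B/3
y(d, f) = 6*d*f
O(D) = -2 + 4*D (O(D) = -2 + (6*2*((1/3)*1))*D = -2 + (6*2*(1/3))*D = -2 + 4*D)
q(r) = -8 + r (q(r) = r - 1*8 = r - 8 = -8 + r)
q(-172)/(-7999) + O(131) = (-8 - 172)/(-7999) + (-2 + 4*131) = -180*(-1/7999) + (-2 + 524) = 180/7999 + 522 = 4175658/7999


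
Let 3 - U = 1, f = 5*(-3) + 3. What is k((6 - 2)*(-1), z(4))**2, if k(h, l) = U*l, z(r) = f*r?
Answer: 9216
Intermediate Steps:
f = -12 (f = -15 + 3 = -12)
z(r) = -12*r
U = 2 (U = 3 - 1*1 = 3 - 1 = 2)
k(h, l) = 2*l
k((6 - 2)*(-1), z(4))**2 = (2*(-12*4))**2 = (2*(-48))**2 = (-96)**2 = 9216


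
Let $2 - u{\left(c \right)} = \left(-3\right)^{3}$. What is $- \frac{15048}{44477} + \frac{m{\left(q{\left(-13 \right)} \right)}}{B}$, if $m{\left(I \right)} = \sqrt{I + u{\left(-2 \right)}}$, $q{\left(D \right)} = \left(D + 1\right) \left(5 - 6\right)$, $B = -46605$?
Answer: $- \frac{15048}{44477} - \frac{\sqrt{41}}{46605} \approx -0.33847$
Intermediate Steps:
$u{\left(c \right)} = 29$ ($u{\left(c \right)} = 2 - \left(-3\right)^{3} = 2 - -27 = 2 + 27 = 29$)
$q{\left(D \right)} = -1 - D$ ($q{\left(D \right)} = \left(1 + D\right) \left(-1\right) = -1 - D$)
$m{\left(I \right)} = \sqrt{29 + I}$ ($m{\left(I \right)} = \sqrt{I + 29} = \sqrt{29 + I}$)
$- \frac{15048}{44477} + \frac{m{\left(q{\left(-13 \right)} \right)}}{B} = - \frac{15048}{44477} + \frac{\sqrt{29 - -12}}{-46605} = \left(-15048\right) \frac{1}{44477} + \sqrt{29 + \left(-1 + 13\right)} \left(- \frac{1}{46605}\right) = - \frac{15048}{44477} + \sqrt{29 + 12} \left(- \frac{1}{46605}\right) = - \frac{15048}{44477} + \sqrt{41} \left(- \frac{1}{46605}\right) = - \frac{15048}{44477} - \frac{\sqrt{41}}{46605}$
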